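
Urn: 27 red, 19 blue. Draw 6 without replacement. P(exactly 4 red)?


Hypergeometric: C(27,4)×C(19,2)/C(46,6)
= 17550×171/9366819 = 1000350/3122273

P(X=4) = 1000350/3122273 ≈ 32.04%


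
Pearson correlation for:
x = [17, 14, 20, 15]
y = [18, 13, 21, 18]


n=4, Σx=66, Σy=70, Σxy=1178, Σx²=1110, Σy²=1258
r = (4×1178 - 66×70)/√((4×1110 - 66²)(4×1258 - 70²))
= 92/√(84×132) = 92/√11088 ≈ 92/105.2996 ≈ 0.8737

r ≈ 0.8737


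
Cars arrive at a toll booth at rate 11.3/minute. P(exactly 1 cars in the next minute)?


Poisson(λ=11.3): P(X=1) = e^(-λ)×λ^k/k!
= e^(-11.3) × 11.3^1 / 1!
≈ 1.237292426e-05 × 11.3 / 1 ≈ 0.000140

P(X=1) ≈ 0.000140 ≈ 0.01%


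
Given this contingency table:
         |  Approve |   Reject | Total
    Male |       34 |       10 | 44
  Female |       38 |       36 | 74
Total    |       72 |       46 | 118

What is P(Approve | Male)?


P(Approve | Male) = 34/(34+10) = 34/44 = 17/22

P(Approve|Male) = 17/22 ≈ 77.27%


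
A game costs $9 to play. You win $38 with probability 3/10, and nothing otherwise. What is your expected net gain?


E[gain] = (38-9)×3/10 + (-9)×7/10
= 87/10 - 63/10 = 12/5

Expected net gain = $12/5 ≈ $2.40


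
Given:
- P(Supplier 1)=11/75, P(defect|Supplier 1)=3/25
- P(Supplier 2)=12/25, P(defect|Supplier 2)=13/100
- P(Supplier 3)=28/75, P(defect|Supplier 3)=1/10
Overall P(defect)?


P(B) = Σ P(B|Aᵢ)×P(Aᵢ)
  3/25×11/75 = 11/625
  13/100×12/25 = 39/625
  1/10×28/75 = 14/375
Sum = 44/375

P(defect) = 44/375 ≈ 11.73%


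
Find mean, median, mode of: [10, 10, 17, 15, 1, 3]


Sorted: [1, 3, 10, 10, 15, 17]
Mean = 56/6 = 28/3
Median = 10
Freq: {10: 2, 17: 1, 15: 1, 1: 1, 3: 1}
Mode: [10]

Mean=28/3, Median=10, Mode=10


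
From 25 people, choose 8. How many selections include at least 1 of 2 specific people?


Complement: C(25,8) - C(23,8) = 1081575 - 490314 = 591261

591261


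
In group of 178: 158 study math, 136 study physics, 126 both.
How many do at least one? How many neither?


|A∪B| = 158+136-126 = 168
Neither = 178-168 = 10

At least one: 168; Neither: 10


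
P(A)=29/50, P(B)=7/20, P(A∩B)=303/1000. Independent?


P(A)×P(B) = 203/1000
P(A∩B) = 303/1000
Not equal → NOT independent

No, not independent


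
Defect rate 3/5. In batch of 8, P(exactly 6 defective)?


Binomial: P(X=6) = C(8,6)×p^6×(1-p)^2
= 28 × 729/15625 × 4/25 = 81648/390625

P(X=6) = 81648/390625 ≈ 20.90%


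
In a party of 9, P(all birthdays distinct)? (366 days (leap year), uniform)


P(all different) = Π(366-i)/366 for i=0..8
= (366/366)×(365/366)×...×(358/366)
= 0.905624

P ≈ 0.9056 ≈ 90.56%


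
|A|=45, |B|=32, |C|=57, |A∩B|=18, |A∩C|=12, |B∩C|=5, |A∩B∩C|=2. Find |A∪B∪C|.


|A∪B∪C| = 45+32+57-18-12-5+2 = 101

|A∪B∪C| = 101


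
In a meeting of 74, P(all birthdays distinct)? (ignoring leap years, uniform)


P(all different) = Π(365-i)/365 for i=0..73
= (365/365)×(364/365)×...×(292/365)
= 0.000351

P ≈ 0.0004 ≈ 0.04%


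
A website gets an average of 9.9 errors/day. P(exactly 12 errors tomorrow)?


Poisson(λ=9.9): P(X=12) = e^(-λ)×λ^k/k!
= e^(-9.9) × 9.9^12 / 12!
≈ 5.017468206e-05 × 886384871716 / 479001600 ≈ 0.092847

P(X=12) ≈ 0.092847 ≈ 9.28%


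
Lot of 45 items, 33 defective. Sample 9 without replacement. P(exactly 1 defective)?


Hypergeometric: C(33,1)×C(12,8)/C(45,9)
= 33×495/886163135 = 297/16112057

P(X=1) = 297/16112057 ≈ 0.00%


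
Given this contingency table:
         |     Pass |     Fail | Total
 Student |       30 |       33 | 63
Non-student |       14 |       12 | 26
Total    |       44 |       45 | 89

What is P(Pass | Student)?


P(Pass | Student) = 30/(30+33) = 30/63 = 10/21

P(Pass|Student) = 10/21 ≈ 47.62%


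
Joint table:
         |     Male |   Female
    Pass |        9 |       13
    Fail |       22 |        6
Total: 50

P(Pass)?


P(Pass) = (9+13)/50 = 22/50 = 11/25

P(Pass) = 11/25 ≈ 44.00%


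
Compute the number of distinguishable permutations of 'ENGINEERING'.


Letters: 11, freq: {'E': 3, 'N': 3, 'G': 2, 'I': 2, 'R': 1}
11!/(3!×3!×2!×2!×1!) = 39916800/144 = 277200

277200


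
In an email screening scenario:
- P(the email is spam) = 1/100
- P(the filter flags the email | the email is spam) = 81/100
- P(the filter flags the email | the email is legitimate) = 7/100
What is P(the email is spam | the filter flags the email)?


Using Bayes' theorem:
P(A|B) = P(B|A)·P(A) / P(B)

P(the filter flags the email) = 81/100 × 1/100 + 7/100 × 99/100
= 81/10000 + 693/10000 = 387/5000

P(the email is spam|the filter flags the email) = (81/10000) / (387/5000) = 9/86

P(the email is spam|the filter flags the email) = 9/86 ≈ 10.47%


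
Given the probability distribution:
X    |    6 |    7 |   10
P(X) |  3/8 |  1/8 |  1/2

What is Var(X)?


E[X] = 65/8
E[X²] = 557/8
Var(X) = E[X²] - (E[X])² = 557/8 - 4225/64 = 231/64

Var(X) = 231/64 ≈ 3.6094


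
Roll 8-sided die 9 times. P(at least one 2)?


P(no 2)^9 = (7/8)^9 = 40353607/134217728
P(≥1) = 1 - 40353607/134217728 = 93864121/134217728

P = 93864121/134217728 ≈ 69.93%


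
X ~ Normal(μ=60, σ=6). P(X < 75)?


z = (75-60)/6 = 2.5
P(Z < 2.5) = 0.9938

P(X < 75) ≈ 0.9938


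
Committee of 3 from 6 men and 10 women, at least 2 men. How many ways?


Count by #men:
  2M,1W: C(6,2)×C(10,1)=150
  3M,0W: C(6,3)×C(10,0)=20
Total = 170

170


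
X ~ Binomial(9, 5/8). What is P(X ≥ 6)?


P(X ≥ 6) = Σ P(X=i) for i=6..9
P(X=6) = 8859375/33554432
P(X=7) = 6328125/33554432
P(X=8) = 10546875/134217728
P(X=9) = 1953125/134217728
Sum = 4578125/8388608

P(X ≥ 6) = 4578125/8388608 ≈ 54.58%


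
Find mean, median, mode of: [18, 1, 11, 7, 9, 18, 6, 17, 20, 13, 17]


Sorted: [1, 6, 7, 9, 11, 13, 17, 17, 18, 18, 20]
Mean = 137/11
Median = 13
Freq: {18: 2, 1: 1, 11: 1, 7: 1, 9: 1, 6: 1, 17: 2, 20: 1, 13: 1}
Mode: [17, 18]

Mean=137/11, Median=13, Mode=[17, 18]


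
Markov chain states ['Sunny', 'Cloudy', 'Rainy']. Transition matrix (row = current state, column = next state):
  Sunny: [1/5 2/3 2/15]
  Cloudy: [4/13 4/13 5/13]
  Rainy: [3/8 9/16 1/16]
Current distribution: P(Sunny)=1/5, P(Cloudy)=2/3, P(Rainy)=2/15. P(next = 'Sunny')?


P(next=Sunny) = Σᵢ P(now=i)×P(i→Sunny)
= 1/5×1/5 + 2/3×4/13 + 2/15×3/8
= 1/25 + 8/39 + 1/20 = 1151/3900

P = 1151/3900 ≈ 0.2951


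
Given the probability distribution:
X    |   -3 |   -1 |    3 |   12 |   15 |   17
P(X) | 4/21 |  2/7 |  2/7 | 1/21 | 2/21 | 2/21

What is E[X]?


E[X] = Σ x·P(X=x)
= (-3)×(4/21) + (-1)×(2/7) + (3)×(2/7) + (12)×(1/21) + (15)×(2/21) + (17)×(2/21)
= 76/21

E[X] = 76/21


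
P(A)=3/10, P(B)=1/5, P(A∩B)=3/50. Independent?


P(A)×P(B) = 3/50
P(A∩B) = 3/50
Equal ✓ → Independent

Yes, independent


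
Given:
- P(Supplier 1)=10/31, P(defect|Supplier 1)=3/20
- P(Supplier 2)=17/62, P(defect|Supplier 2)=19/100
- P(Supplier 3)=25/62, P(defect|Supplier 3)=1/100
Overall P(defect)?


P(B) = Σ P(B|Aᵢ)×P(Aᵢ)
  3/20×10/31 = 3/62
  19/100×17/62 = 323/6200
  1/100×25/62 = 1/248
Sum = 81/775

P(defect) = 81/775 ≈ 10.45%


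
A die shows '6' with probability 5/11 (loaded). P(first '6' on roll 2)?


Geometric: P(X=2) = (1-p)^(k-1)×p = (6/11)^1×5/11 = 30/121

P(X=2) = 30/121 ≈ 24.79%


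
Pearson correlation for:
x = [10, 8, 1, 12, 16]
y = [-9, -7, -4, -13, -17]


n=5, Σx=47, Σy=-50, Σxy=-578, Σx²=565, Σy²=604
r = (5×(-578) - 47×(-50))/√((5×565 - 47²)(5×604 - (-50)²))
= -540/√(616×520) = -540/√320320 ≈ -540/565.9682 ≈ -0.9541

r ≈ -0.9541


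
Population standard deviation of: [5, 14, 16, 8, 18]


Mean = 61/5
  (5-61/5)²=1296/25
  (14-61/5)²=81/25
  (16-61/5)²=361/25
  (8-61/5)²=441/25
  (18-61/5)²=841/25
Σ(x-μ)² = 604/5
σ² = (604/5)/5 = 604/25

σ = √(604/25) ≈ 4.9153


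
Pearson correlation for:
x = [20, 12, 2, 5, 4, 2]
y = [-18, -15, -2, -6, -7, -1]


n=6, Σx=45, Σy=-49, Σxy=-604, Σx²=593, Σy²=639
r = (6×(-604) - 45×(-49))/√((6×593 - 45²)(6×639 - (-49)²))
= -1419/√(1533×1433) = -1419/√2196789 ≈ -1419/1482.1569 ≈ -0.9574

r ≈ -0.9574


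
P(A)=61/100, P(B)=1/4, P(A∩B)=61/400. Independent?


P(A)×P(B) = 61/400
P(A∩B) = 61/400
Equal ✓ → Independent

Yes, independent


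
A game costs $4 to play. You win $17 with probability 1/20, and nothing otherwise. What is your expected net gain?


E[gain] = (17-4)×1/20 + (-4)×19/20
= 13/20 - 19/5 = -63/20

Expected net gain = $-63/20 ≈ $-3.15


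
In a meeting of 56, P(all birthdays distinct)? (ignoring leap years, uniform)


P(all different) = Π(365-i)/365 for i=0..55
= (365/365)×(364/365)×...×(310/365)
= 0.011668

P ≈ 0.0117 ≈ 1.17%


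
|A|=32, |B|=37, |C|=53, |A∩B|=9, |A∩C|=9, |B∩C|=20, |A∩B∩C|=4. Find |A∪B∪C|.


|A∪B∪C| = 32+37+53-9-9-20+4 = 88

|A∪B∪C| = 88


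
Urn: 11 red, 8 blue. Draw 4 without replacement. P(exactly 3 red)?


Hypergeometric: C(11,3)×C(8,1)/C(19,4)
= 165×8/3876 = 110/323

P(X=3) = 110/323 ≈ 34.06%


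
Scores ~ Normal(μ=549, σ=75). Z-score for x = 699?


z = (x - μ)/σ = (699 - 549)/75 = 2.0

z = 2.0


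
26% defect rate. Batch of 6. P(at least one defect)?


P(all good) = (37/50)^6 = 2565726409/15625000000
P(≥1 defect) = 13059273591/15625000000

P = 13059273591/15625000000 ≈ 83.58%


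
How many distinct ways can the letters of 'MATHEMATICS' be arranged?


Letters: 11, freq: {'M': 2, 'A': 2, 'T': 2, 'H': 1, 'E': 1, 'I': 1, 'C': 1, 'S': 1}
11!/(2!×2!×2!×1!×1!×1!×1!×1!) = 39916800/8 = 4989600

4989600


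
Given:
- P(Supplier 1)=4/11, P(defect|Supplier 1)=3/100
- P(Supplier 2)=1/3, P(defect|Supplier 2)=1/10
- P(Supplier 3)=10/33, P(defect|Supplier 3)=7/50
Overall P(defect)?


P(B) = Σ P(B|Aᵢ)×P(Aᵢ)
  3/100×4/11 = 3/275
  1/10×1/3 = 1/30
  7/50×10/33 = 7/165
Sum = 13/150

P(defect) = 13/150 ≈ 8.67%


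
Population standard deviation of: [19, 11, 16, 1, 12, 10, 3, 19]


Mean = 91/8
  (19-91/8)²=3721/64
  (11-91/8)²=9/64
  (16-91/8)²=1369/64
  (1-91/8)²=6889/64
  (12-91/8)²=25/64
  (10-91/8)²=121/64
  (3-91/8)²=4489/64
  (19-91/8)²=3721/64
Σ(x-μ)² = 2543/8
σ² = (2543/8)/8 = 2543/64

σ = √(2543/64) ≈ 6.3035


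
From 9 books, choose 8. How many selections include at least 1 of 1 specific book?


Complement: C(9,8) - C(8,8) = 9 - 1 = 8

8


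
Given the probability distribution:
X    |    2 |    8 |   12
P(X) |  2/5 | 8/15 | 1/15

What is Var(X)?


E[X] = 88/15
E[X²] = 136/3
Var(X) = E[X²] - (E[X])² = 136/3 - 7744/225 = 2456/225

Var(X) = 2456/225 ≈ 10.9156


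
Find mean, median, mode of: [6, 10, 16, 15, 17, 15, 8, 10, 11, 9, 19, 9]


Sorted: [6, 8, 9, 9, 10, 10, 11, 15, 15, 16, 17, 19]
Mean = 145/12
Median = 21/2
Freq: {6: 1, 10: 2, 16: 1, 15: 2, 17: 1, 8: 1, 11: 1, 9: 2, 19: 1}
Mode: [9, 10, 15]

Mean=145/12, Median=21/2, Mode=[9, 10, 15]


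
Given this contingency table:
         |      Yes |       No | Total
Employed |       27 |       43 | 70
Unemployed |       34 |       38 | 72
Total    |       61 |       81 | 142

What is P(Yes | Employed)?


P(Yes | Employed) = 27/(27+43) = 27/70

P(Yes|Employed) = 27/70 ≈ 38.57%


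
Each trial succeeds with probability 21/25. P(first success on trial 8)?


Geometric: P(X=8) = (1-p)^(k-1)×p = (4/25)^7×21/25 = 344064/152587890625

P(X=8) = 344064/152587890625 ≈ 0.00%


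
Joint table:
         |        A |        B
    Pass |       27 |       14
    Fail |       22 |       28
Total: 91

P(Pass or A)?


P(Pass∨A) = P(Pass) + P(A) - P(Pass∧A)
= (41 + 49 - 27)/91 = 63/91 = 9/13

P = 9/13 ≈ 69.23%


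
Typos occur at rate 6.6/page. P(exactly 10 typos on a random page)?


Poisson(λ=6.6): P(X=10) = e^(-λ)×λ^k/k!
= e^(-6.6) × 6.6^10 / 10!
≈ 0.001360368038 × 156833688.091 / 3628800 ≈ 0.058794

P(X=10) ≈ 0.058794 ≈ 5.88%


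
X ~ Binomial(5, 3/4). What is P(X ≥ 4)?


P(X ≥ 4) = Σ P(X=i) for i=4..5
P(X=4) = 405/1024
P(X=5) = 243/1024
Sum = 81/128

P(X ≥ 4) = 81/128 ≈ 63.28%


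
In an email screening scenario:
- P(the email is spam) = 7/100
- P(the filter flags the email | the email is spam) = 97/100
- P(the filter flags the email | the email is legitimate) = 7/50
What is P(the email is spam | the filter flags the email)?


Using Bayes' theorem:
P(A|B) = P(B|A)·P(A) / P(B)

P(the filter flags the email) = 97/100 × 7/100 + 7/50 × 93/100
= 679/10000 + 651/5000 = 1981/10000

P(the email is spam|the filter flags the email) = (679/10000) / (1981/10000) = 97/283

P(the email is spam|the filter flags the email) = 97/283 ≈ 34.28%


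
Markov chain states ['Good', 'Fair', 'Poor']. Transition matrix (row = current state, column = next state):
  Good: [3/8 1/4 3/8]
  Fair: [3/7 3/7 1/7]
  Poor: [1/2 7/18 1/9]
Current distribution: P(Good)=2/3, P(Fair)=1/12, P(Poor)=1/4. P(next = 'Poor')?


P(next=Poor) = Σᵢ P(now=i)×P(i→Poor)
= 2/3×3/8 + 1/12×1/7 + 1/4×1/9
= 1/4 + 1/84 + 1/36 = 73/252

P = 73/252 ≈ 0.2897


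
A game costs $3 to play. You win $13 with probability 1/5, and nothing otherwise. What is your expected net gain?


E[gain] = (13-3)×1/5 + (-3)×4/5
= 2 - 12/5 = -2/5

Expected net gain = $-2/5 ≈ $-0.40


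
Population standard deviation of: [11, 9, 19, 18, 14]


Mean = 71/5
  (11-71/5)²=256/25
  (9-71/5)²=676/25
  (19-71/5)²=576/25
  (18-71/5)²=361/25
  (14-71/5)²=1/25
Σ(x-μ)² = 374/5
σ² = (374/5)/5 = 374/25

σ = √(374/25) ≈ 3.8678


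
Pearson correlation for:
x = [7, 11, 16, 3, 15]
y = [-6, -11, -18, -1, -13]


n=5, Σx=52, Σy=-49, Σxy=-649, Σx²=660, Σy²=651
r = (5×(-649) - 52×(-49))/√((5×660 - 52²)(5×651 - (-49)²))
= -697/√(596×854) = -697/√508984 ≈ -697/713.4311 ≈ -0.9770

r ≈ -0.9770


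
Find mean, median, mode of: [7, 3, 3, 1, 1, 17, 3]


Sorted: [1, 1, 3, 3, 3, 7, 17]
Mean = 35/7 = 5
Median = 3
Freq: {7: 1, 3: 3, 1: 2, 17: 1}
Mode: [3]

Mean=5, Median=3, Mode=3


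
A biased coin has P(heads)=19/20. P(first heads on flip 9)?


Geometric: P(X=9) = (1-p)^(k-1)×p = (1/20)^8×19/20 = 19/512000000000

P(X=9) = 19/512000000000 ≈ 0.00%


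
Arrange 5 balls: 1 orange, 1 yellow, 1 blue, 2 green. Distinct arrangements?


5!/(1!×1!×1!×2!) = 60

60


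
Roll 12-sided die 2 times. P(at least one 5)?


P(no 5)^2 = (11/12)^2 = 121/144
P(≥1) = 1 - 121/144 = 23/144

P = 23/144 ≈ 15.97%


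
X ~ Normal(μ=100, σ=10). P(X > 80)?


z = (80-100)/10 = -2.0
P(X > 80) = 1 - P(Z ≤ -2.0) = 1 - 0.0228 = 0.9772

P(X > 80) ≈ 0.9772


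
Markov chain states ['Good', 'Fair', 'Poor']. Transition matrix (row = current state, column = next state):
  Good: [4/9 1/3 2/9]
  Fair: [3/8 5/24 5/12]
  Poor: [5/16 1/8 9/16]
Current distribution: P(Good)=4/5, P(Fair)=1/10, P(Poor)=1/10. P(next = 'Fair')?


P(next=Fair) = Σᵢ P(now=i)×P(i→Fair)
= 4/5×1/3 + 1/10×5/24 + 1/10×1/8
= 4/15 + 1/48 + 1/80 = 3/10

P = 3/10 ≈ 0.3000


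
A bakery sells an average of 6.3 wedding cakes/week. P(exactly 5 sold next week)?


Poisson(λ=6.3): P(X=5) = e^(-λ)×λ^k/k!
= e^(-6.3) × 6.3^5 / 5!
≈ 0.001836304777 × 9924.36543 / 120 ≈ 0.151868

P(X=5) ≈ 0.151868 ≈ 15.19%


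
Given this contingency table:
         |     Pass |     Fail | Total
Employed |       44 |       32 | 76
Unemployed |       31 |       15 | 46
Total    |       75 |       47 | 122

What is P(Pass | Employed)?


P(Pass | Employed) = 44/(44+32) = 44/76 = 11/19

P(Pass|Employed) = 11/19 ≈ 57.89%


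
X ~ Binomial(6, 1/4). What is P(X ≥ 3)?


P(X ≥ 3) = Σ P(X=i) for i=3..6
P(X=3) = 135/1024
P(X=4) = 135/4096
P(X=5) = 9/2048
P(X=6) = 1/4096
Sum = 347/2048

P(X ≥ 3) = 347/2048 ≈ 16.94%


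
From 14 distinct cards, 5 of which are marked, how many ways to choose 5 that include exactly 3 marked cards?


Choose 3 of the 5 marked cards and 2 of the other 9 cards:
C(5,3)×C(9,2) = 10×36 = 360

360


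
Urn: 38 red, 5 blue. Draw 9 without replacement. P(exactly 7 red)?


Hypergeometric: C(38,7)×C(5,2)/C(43,9)
= 12620256×10/563921995 = 35904/160433

P(X=7) = 35904/160433 ≈ 22.38%


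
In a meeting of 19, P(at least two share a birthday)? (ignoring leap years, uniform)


P(all different) = Π(365-i)/365 for i=0..18
= 0.620881
P(match) = 1 - 0.620881 = 0.379119

P ≈ 0.3791 ≈ 37.91%


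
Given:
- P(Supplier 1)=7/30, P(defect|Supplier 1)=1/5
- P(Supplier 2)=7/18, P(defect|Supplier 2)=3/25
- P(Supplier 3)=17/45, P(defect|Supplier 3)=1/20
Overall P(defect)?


P(B) = Σ P(B|Aᵢ)×P(Aᵢ)
  1/5×7/30 = 7/150
  3/25×7/18 = 7/150
  1/20×17/45 = 17/900
Sum = 101/900

P(defect) = 101/900 ≈ 11.22%


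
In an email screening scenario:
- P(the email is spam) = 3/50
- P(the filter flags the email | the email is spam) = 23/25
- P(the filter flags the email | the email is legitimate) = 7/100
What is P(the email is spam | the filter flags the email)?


Using Bayes' theorem:
P(A|B) = P(B|A)·P(A) / P(B)

P(the filter flags the email) = 23/25 × 3/50 + 7/100 × 47/50
= 69/1250 + 329/5000 = 121/1000

P(the email is spam|the filter flags the email) = (69/1250) / (121/1000) = 276/605

P(the email is spam|the filter flags the email) = 276/605 ≈ 45.62%


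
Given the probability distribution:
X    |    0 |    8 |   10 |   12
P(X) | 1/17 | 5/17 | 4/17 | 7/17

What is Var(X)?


E[X] = 164/17
E[X²] = 1728/17
Var(X) = E[X²] - (E[X])² = 1728/17 - 26896/289 = 2480/289

Var(X) = 2480/289 ≈ 8.5813


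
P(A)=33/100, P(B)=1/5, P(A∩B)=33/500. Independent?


P(A)×P(B) = 33/500
P(A∩B) = 33/500
Equal ✓ → Independent

Yes, independent


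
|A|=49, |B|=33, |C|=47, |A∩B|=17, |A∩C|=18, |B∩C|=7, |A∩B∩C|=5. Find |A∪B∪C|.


|A∪B∪C| = 49+33+47-17-18-7+5 = 92

|A∪B∪C| = 92


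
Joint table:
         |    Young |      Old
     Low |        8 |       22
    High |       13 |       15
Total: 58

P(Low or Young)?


P(Low∨Young) = P(Low) + P(Young) - P(Low∧Young)
= (30 + 21 - 8)/58 = 43/58

P = 43/58 ≈ 74.14%


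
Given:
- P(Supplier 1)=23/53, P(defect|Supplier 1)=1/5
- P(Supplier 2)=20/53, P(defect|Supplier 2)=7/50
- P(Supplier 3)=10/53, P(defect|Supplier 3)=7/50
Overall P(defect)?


P(B) = Σ P(B|Aᵢ)×P(Aᵢ)
  1/5×23/53 = 23/265
  7/50×20/53 = 14/265
  7/50×10/53 = 7/265
Sum = 44/265

P(defect) = 44/265 ≈ 16.60%


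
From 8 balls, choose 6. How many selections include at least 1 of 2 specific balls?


Complement: C(8,6) - C(6,6) = 28 - 1 = 27

27


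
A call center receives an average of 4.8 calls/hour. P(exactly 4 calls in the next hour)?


Poisson(λ=4.8): P(X=4) = e^(-λ)×λ^k/k!
= e^(-4.8) × 4.8^4 / 4!
≈ 0.008229747049 × 530.8416 / 24 ≈ 0.182029

P(X=4) ≈ 0.182029 ≈ 18.20%


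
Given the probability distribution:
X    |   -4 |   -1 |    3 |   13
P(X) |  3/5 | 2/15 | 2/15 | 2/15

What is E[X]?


E[X] = Σ x·P(X=x)
= (-4)×(3/5) + (-1)×(2/15) + (3)×(2/15) + (13)×(2/15)
= -2/5

E[X] = -2/5


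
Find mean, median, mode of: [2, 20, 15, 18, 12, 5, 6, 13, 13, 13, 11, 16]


Sorted: [2, 5, 6, 11, 12, 13, 13, 13, 15, 16, 18, 20]
Mean = 144/12 = 12
Median = 13
Freq: {2: 1, 20: 1, 15: 1, 18: 1, 12: 1, 5: 1, 6: 1, 13: 3, 11: 1, 16: 1}
Mode: [13]

Mean=12, Median=13, Mode=13


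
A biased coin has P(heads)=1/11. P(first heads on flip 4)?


Geometric: P(X=4) = (1-p)^(k-1)×p = (10/11)^3×1/11 = 1000/14641

P(X=4) = 1000/14641 ≈ 6.83%


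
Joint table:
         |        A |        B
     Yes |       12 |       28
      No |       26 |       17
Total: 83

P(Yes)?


P(Yes) = (12+28)/83 = 40/83

P(Yes) = 40/83 ≈ 48.19%


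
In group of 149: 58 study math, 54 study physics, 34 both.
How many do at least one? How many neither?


|A∪B| = 58+54-34 = 78
Neither = 149-78 = 71

At least one: 78; Neither: 71


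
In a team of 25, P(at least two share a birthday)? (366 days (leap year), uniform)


P(all different) = Π(366-i)/366 for i=0..24
= 0.432316
P(match) = 1 - 0.432316 = 0.567684

P ≈ 0.5677 ≈ 56.77%


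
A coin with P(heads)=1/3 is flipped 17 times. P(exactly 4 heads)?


Binomial: P(X=4) = C(17,4)×p^4×(1-p)^13
= 2380 × 1/81 × 8192/1594323 = 19496960/129140163

P(X=4) = 19496960/129140163 ≈ 15.10%


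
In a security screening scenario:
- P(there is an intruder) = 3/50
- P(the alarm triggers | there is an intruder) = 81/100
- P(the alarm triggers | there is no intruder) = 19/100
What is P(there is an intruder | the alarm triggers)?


Using Bayes' theorem:
P(A|B) = P(B|A)·P(A) / P(B)

P(the alarm triggers) = 81/100 × 3/50 + 19/100 × 47/50
= 243/5000 + 893/5000 = 142/625

P(there is an intruder|the alarm triggers) = (243/5000) / (142/625) = 243/1136

P(there is an intruder|the alarm triggers) = 243/1136 ≈ 21.39%


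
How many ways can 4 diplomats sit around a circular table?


Circular arrangements of 4 distinct objects: fix one position to break rotational symmetry.
(n-1)! = 3! = 6

6


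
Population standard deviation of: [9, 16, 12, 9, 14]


Mean = 60/5 = 12
  (9-12)²=9
  (16-12)²=16
  (12-12)²=0
  (9-12)²=9
  (14-12)²=4
Σ(x-μ)² = 38
σ² = 38/5

σ = √(38/5) ≈ 2.7568


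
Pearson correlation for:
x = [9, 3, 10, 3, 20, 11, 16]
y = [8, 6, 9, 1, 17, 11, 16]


n=7, Σx=72, Σy=68, Σxy=900, Σx²=976, Σy²=848
r = (7×900 - 72×68)/√((7×976 - 72²)(7×848 - 68²))
= 1404/√(1648×1312) = 1404/√2162176 ≈ 1404/1470.4339 ≈ 0.9548

r ≈ 0.9548


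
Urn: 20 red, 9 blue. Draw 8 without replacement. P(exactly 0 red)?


Hypergeometric: C(20,0)×C(9,8)/C(29,8)
= 1×9/4292145 = 1/476905

P(X=0) = 1/476905 ≈ 0.00%


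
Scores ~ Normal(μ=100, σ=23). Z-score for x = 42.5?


z = (x - μ)/σ = (42.5 - 100)/23 = -2.5

z = -2.5


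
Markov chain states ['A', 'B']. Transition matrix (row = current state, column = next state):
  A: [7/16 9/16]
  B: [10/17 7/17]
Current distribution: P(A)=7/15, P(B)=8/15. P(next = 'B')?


P(next=B) = Σᵢ P(now=i)×P(i→B)
= 7/15×9/16 + 8/15×7/17
= 21/80 + 56/255 = 1967/4080

P = 1967/4080 ≈ 0.4821


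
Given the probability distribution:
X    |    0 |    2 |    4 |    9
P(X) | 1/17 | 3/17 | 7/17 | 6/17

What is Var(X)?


E[X] = 88/17
E[X²] = 610/17
Var(X) = E[X²] - (E[X])² = 610/17 - 7744/289 = 2626/289

Var(X) = 2626/289 ≈ 9.0865


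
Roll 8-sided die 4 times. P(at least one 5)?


P(no 5)^4 = (7/8)^4 = 2401/4096
P(≥1) = 1 - 2401/4096 = 1695/4096

P = 1695/4096 ≈ 41.38%


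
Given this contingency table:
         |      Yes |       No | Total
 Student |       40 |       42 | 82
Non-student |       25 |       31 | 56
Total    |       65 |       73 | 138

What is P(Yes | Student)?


P(Yes | Student) = 40/(40+42) = 40/82 = 20/41

P(Yes|Student) = 20/41 ≈ 48.78%


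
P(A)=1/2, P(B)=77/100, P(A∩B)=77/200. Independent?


P(A)×P(B) = 77/200
P(A∩B) = 77/200
Equal ✓ → Independent

Yes, independent


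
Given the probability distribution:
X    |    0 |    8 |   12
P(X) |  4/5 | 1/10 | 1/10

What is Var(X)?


E[X] = 2
E[X²] = 104/5
Var(X) = E[X²] - (E[X])² = 104/5 - 4 = 84/5

Var(X) = 84/5 ≈ 16.8000


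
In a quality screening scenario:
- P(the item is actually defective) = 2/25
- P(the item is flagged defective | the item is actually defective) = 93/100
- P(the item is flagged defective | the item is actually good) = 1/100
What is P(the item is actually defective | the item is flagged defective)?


Using Bayes' theorem:
P(A|B) = P(B|A)·P(A) / P(B)

P(the item is flagged defective) = 93/100 × 2/25 + 1/100 × 23/25
= 93/1250 + 23/2500 = 209/2500

P(the item is actually defective|the item is flagged defective) = (93/1250) / (209/2500) = 186/209

P(the item is actually defective|the item is flagged defective) = 186/209 ≈ 89.00%


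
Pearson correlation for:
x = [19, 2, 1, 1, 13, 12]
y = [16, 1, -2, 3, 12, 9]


n=6, Σx=48, Σy=39, Σxy=571, Σx²=680, Σy²=495
r = (6×571 - 48×39)/√((6×680 - 48²)(6×495 - 39²))
= 1554/√(1776×1449) = 1554/√2573424 ≈ 1554/1604.1895 ≈ 0.9687

r ≈ 0.9687


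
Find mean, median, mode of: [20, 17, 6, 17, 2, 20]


Sorted: [2, 6, 17, 17, 20, 20]
Mean = 82/6 = 41/3
Median = 17
Freq: {20: 2, 17: 2, 6: 1, 2: 1}
Mode: [17, 20]

Mean=41/3, Median=17, Mode=[17, 20]


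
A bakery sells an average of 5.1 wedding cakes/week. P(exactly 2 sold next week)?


Poisson(λ=5.1): P(X=2) = e^(-λ)×λ^k/k!
= e^(-5.1) × 5.1^2 / 2!
≈ 0.006096746566 × 26.01 / 2 ≈ 0.079288

P(X=2) ≈ 0.079288 ≈ 7.93%


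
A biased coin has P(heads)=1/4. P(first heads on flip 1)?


Geometric: P(X=1) = (1-p)^(k-1)×p = (3/4)^0×1/4 = 1/4

P(X=1) = 1/4 ≈ 25.00%


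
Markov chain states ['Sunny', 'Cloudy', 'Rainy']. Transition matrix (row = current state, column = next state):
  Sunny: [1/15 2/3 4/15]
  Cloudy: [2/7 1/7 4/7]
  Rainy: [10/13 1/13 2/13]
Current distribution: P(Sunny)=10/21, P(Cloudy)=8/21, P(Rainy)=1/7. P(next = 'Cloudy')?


P(next=Cloudy) = Σᵢ P(now=i)×P(i→Cloudy)
= 10/21×2/3 + 8/21×1/7 + 1/7×1/13
= 20/63 + 8/147 + 1/91 = 2195/5733

P = 2195/5733 ≈ 0.3829


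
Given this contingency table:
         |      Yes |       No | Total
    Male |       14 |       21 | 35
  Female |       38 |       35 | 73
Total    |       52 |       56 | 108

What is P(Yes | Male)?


P(Yes | Male) = 14/(14+21) = 14/35 = 2/5

P(Yes|Male) = 2/5 ≈ 40.00%


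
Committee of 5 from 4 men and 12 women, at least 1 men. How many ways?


Count by #men:
  1M,4W: C(4,1)×C(12,4)=1980
  2M,3W: C(4,2)×C(12,3)=1320
  3M,2W: C(4,3)×C(12,2)=264
  4M,1W: C(4,4)×C(12,1)=12
Total = 3576

3576


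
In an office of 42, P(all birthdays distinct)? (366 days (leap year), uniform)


P(all different) = Π(366-i)/366 for i=0..41
= (366/366)×(365/366)×...×(325/366)
= 0.086572

P ≈ 0.0866 ≈ 8.66%


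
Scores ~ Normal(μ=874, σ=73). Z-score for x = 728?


z = (x - μ)/σ = (728 - 874)/73 = -2.0

z = -2.0


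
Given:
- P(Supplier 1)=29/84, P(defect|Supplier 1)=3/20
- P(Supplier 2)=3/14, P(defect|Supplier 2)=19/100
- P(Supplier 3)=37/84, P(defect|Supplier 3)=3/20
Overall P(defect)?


P(B) = Σ P(B|Aᵢ)×P(Aᵢ)
  3/20×29/84 = 29/560
  19/100×3/14 = 57/1400
  3/20×37/84 = 37/560
Sum = 111/700

P(defect) = 111/700 ≈ 15.86%


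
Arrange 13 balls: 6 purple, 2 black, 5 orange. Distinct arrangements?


13!/(6!×2!×5!) = 36036

36036


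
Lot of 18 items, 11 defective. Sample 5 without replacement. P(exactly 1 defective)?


Hypergeometric: C(11,1)×C(7,4)/C(18,5)
= 11×35/8568 = 55/1224

P(X=1) = 55/1224 ≈ 4.49%


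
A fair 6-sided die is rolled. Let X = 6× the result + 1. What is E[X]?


E[die] = (1+6)/2 = 7/2
E[X] = 6×7/2 + 1 = 22

E[X] = 22


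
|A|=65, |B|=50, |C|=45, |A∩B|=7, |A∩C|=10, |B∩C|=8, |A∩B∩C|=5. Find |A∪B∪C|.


|A∪B∪C| = 65+50+45-7-10-8+5 = 140

|A∪B∪C| = 140


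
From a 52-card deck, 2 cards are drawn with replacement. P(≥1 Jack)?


P(not a Jack) = 48/52 = 12/13
P(none in 2 draws) = (12/13)^2 = 144/169
P(≥1 Jack) = 1 - 144/169 = 25/169

P = 25/169 ≈ 14.79%


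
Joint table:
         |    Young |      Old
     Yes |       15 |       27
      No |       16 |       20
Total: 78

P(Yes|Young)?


P(Yes|Young) = 15/(15+16) = 15/31

P = 15/31 ≈ 48.39%


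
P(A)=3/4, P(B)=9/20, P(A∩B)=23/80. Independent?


P(A)×P(B) = 27/80
P(A∩B) = 23/80
Not equal → NOT independent

No, not independent


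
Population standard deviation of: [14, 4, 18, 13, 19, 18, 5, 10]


Mean = 101/8
  (14-101/8)²=121/64
  (4-101/8)²=4761/64
  (18-101/8)²=1849/64
  (13-101/8)²=9/64
  (19-101/8)²=2601/64
  (18-101/8)²=1849/64
  (5-101/8)²=3721/64
  (10-101/8)²=441/64
Σ(x-μ)² = 1919/8
σ² = (1919/8)/8 = 1919/64

σ = √(1919/64) ≈ 5.4758


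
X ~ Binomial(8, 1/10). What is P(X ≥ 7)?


P(X ≥ 7) = Σ P(X=i) for i=7..8
P(X=7) = 9/12500000
P(X=8) = 1/100000000
Sum = 73/100000000

P(X ≥ 7) = 73/100000000 ≈ 0.00%


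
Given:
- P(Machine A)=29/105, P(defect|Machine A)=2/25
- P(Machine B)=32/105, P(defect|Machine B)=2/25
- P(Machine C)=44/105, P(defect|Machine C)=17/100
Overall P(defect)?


P(B) = Σ P(B|Aᵢ)×P(Aᵢ)
  2/25×29/105 = 58/2625
  2/25×32/105 = 64/2625
  17/100×44/105 = 187/2625
Sum = 103/875

P(defect) = 103/875 ≈ 11.77%


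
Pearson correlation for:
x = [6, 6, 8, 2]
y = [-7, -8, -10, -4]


n=4, Σx=22, Σy=-29, Σxy=-178, Σx²=140, Σy²=229
r = (4×(-178) - 22×(-29))/√((4×140 - 22²)(4×229 - (-29)²))
= -74/√(76×75) = -74/√5700 ≈ -74/75.4983 ≈ -0.9802

r ≈ -0.9802


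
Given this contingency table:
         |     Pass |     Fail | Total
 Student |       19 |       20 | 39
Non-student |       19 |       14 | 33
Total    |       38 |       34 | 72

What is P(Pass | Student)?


P(Pass | Student) = 19/(19+20) = 19/39

P(Pass|Student) = 19/39 ≈ 48.72%


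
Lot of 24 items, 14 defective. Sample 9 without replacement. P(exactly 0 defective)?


Hypergeometric: C(14,0)×C(10,9)/C(24,9)
= 1×10/1307504 = 5/653752

P(X=0) = 5/653752 ≈ 0.00%


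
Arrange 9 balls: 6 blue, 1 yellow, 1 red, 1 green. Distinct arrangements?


9!/(6!×1!×1!×1!) = 504

504


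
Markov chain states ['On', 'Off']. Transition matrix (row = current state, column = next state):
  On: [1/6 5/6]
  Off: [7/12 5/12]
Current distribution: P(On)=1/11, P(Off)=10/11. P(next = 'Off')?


P(next=Off) = Σᵢ P(now=i)×P(i→Off)
= 1/11×5/6 + 10/11×5/12
= 5/66 + 25/66 = 5/11

P = 5/11 ≈ 0.4545


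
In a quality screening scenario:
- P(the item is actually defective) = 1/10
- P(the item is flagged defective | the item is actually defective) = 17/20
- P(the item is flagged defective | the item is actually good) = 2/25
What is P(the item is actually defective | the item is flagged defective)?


Using Bayes' theorem:
P(A|B) = P(B|A)·P(A) / P(B)

P(the item is flagged defective) = 17/20 × 1/10 + 2/25 × 9/10
= 17/200 + 9/125 = 157/1000

P(the item is actually defective|the item is flagged defective) = (17/200) / (157/1000) = 85/157

P(the item is actually defective|the item is flagged defective) = 85/157 ≈ 54.14%


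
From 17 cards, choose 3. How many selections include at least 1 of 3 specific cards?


Complement: C(17,3) - C(14,3) = 680 - 364 = 316

316


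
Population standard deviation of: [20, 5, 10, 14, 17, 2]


Mean = 68/6 = 34/3
  (20-34/3)²=676/9
  (5-34/3)²=361/9
  (10-34/3)²=16/9
  (14-34/3)²=64/9
  (17-34/3)²=289/9
  (2-34/3)²=784/9
Σ(x-μ)² = 730/3
σ² = (730/3)/6 = 365/9

σ = √(365/9) ≈ 6.3683


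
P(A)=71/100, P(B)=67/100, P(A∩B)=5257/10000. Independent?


P(A)×P(B) = 4757/10000
P(A∩B) = 5257/10000
Not equal → NOT independent

No, not independent


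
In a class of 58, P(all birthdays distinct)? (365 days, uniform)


P(all different) = Π(365-i)/365 for i=0..57
= (365/365)×(364/365)×...×(308/365)
= 0.008335

P ≈ 0.0083 ≈ 0.83%


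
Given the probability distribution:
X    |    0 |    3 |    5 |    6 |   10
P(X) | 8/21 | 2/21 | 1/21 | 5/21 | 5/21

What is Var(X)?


E[X] = 13/3
E[X²] = 241/7
Var(X) = E[X²] - (E[X])² = 241/7 - 169/9 = 986/63

Var(X) = 986/63 ≈ 15.6508


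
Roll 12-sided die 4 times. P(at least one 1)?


P(no 1)^4 = (11/12)^4 = 14641/20736
P(≥1) = 1 - 14641/20736 = 6095/20736

P = 6095/20736 ≈ 29.39%


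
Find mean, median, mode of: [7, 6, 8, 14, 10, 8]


Sorted: [6, 7, 8, 8, 10, 14]
Mean = 53/6
Median = 8
Freq: {7: 1, 6: 1, 8: 2, 14: 1, 10: 1}
Mode: [8]

Mean=53/6, Median=8, Mode=8


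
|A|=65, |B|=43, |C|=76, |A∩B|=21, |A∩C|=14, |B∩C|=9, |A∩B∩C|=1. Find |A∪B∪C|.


|A∪B∪C| = 65+43+76-21-14-9+1 = 141

|A∪B∪C| = 141


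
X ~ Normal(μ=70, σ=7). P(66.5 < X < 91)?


z₁=(66.5-70)/7=-0.5, z₂=(91-70)/7=3.0
P = Φ(3.0) - Φ(-0.5) = 0.998650 - 0.308538 = 0.690112 ≈ 0.6901

P(66.5 < X < 91) ≈ 0.6901


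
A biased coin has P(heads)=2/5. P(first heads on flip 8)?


Geometric: P(X=8) = (1-p)^(k-1)×p = (3/5)^7×2/5 = 4374/390625

P(X=8) = 4374/390625 ≈ 1.12%


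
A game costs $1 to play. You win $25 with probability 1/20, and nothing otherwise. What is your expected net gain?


E[gain] = (25-1)×1/20 + (-1)×19/20
= 6/5 - 19/20 = 1/4

Expected net gain = $1/4 ≈ $0.25


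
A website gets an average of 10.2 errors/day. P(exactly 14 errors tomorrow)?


Poisson(λ=10.2): P(X=14) = e^(-λ)×λ^k/k!
= e^(-10.2) × 10.2^14 / 14!
≈ 3.717031868e-05 × 1.31947876306e+14 / 87178291200 ≈ 0.056259

P(X=14) ≈ 0.056259 ≈ 5.63%


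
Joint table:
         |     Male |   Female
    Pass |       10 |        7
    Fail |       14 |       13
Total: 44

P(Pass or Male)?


P(Pass∨Male) = P(Pass) + P(Male) - P(Pass∧Male)
= (17 + 24 - 10)/44 = 31/44

P = 31/44 ≈ 70.45%


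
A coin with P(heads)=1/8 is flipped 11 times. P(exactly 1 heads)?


Binomial: P(X=1) = C(11,1)×p^1×(1-p)^10
= 11 × 1/8 × 282475249/1073741824 = 3107227739/8589934592

P(X=1) = 3107227739/8589934592 ≈ 36.17%


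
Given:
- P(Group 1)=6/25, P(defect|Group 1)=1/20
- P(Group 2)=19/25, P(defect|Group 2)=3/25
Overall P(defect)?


P(B) = Σ P(B|Aᵢ)×P(Aᵢ)
  1/20×6/25 = 3/250
  3/25×19/25 = 57/625
Sum = 129/1250

P(defect) = 129/1250 ≈ 10.32%


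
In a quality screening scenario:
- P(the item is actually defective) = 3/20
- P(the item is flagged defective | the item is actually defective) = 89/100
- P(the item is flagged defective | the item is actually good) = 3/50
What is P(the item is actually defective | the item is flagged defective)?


Using Bayes' theorem:
P(A|B) = P(B|A)·P(A) / P(B)

P(the item is flagged defective) = 89/100 × 3/20 + 3/50 × 17/20
= 267/2000 + 51/1000 = 369/2000

P(the item is actually defective|the item is flagged defective) = (267/2000) / (369/2000) = 89/123

P(the item is actually defective|the item is flagged defective) = 89/123 ≈ 72.36%


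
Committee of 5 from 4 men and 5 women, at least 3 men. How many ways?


Count by #men:
  3M,2W: C(4,3)×C(5,2)=40
  4M,1W: C(4,4)×C(5,1)=5
Total = 45

45


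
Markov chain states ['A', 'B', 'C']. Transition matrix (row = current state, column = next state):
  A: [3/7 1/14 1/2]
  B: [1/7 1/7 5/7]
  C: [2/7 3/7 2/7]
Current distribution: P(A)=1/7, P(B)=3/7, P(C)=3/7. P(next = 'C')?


P(next=C) = Σᵢ P(now=i)×P(i→C)
= 1/7×1/2 + 3/7×5/7 + 3/7×2/7
= 1/14 + 15/49 + 6/49 = 1/2

P = 1/2 ≈ 0.5000


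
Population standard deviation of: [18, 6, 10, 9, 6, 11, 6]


Mean = 66/7
  (18-66/7)²=3600/49
  (6-66/7)²=576/49
  (10-66/7)²=16/49
  (9-66/7)²=9/49
  (6-66/7)²=576/49
  (11-66/7)²=121/49
  (6-66/7)²=576/49
Σ(x-μ)² = 782/7
σ² = (782/7)/7 = 782/49

σ = √(782/49) ≈ 3.9949


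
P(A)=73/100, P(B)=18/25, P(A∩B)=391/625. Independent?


P(A)×P(B) = 657/1250
P(A∩B) = 391/625
Not equal → NOT independent

No, not independent


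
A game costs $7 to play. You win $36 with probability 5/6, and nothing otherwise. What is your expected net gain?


E[gain] = (36-7)×5/6 + (-7)×1/6
= 145/6 - 7/6 = 23

Expected net gain = $23 ≈ $23.00


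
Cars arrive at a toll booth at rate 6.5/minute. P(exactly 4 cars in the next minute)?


Poisson(λ=6.5): P(X=4) = e^(-λ)×λ^k/k!
= e^(-6.5) × 6.5^4 / 4!
≈ 0.001503439193 × 1785.0625 / 24 ≈ 0.111822

P(X=4) ≈ 0.111822 ≈ 11.18%


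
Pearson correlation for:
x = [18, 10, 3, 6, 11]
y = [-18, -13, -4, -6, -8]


n=5, Σx=48, Σy=-49, Σxy=-590, Σx²=590, Σy²=609
r = (5×(-590) - 48×(-49))/√((5×590 - 48²)(5×609 - (-49)²))
= -598/√(646×644) = -598/√416024 ≈ -598/644.9992 ≈ -0.9271

r ≈ -0.9271


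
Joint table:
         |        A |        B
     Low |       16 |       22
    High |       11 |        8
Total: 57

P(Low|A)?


P(Low|A) = 16/(16+11) = 16/27

P = 16/27 ≈ 59.26%


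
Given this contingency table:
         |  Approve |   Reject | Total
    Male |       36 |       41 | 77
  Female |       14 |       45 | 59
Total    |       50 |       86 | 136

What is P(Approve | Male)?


P(Approve | Male) = 36/(36+41) = 36/77

P(Approve|Male) = 36/77 ≈ 46.75%


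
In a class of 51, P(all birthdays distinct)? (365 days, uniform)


P(all different) = Π(365-i)/365 for i=0..50
= (365/365)×(364/365)×...×(315/365)
= 0.025568

P ≈ 0.0256 ≈ 2.56%


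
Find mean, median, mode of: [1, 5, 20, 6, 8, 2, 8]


Sorted: [1, 2, 5, 6, 8, 8, 20]
Mean = 50/7
Median = 6
Freq: {1: 1, 5: 1, 20: 1, 6: 1, 8: 2, 2: 1}
Mode: [8]

Mean=50/7, Median=6, Mode=8


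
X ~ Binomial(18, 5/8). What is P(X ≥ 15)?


P(X ≥ 15) = Σ P(X=i) for i=15..18
P(X=15) = 42022705078125/1125899906842624
P(X=16) = 210113525390625/18014398509481984
P(X=17) = 20599365234375/9007199254740992
P(X=18) = 3814697265625/18014398509481984
Sum = 115936279296875/2251799813685248

P(X ≥ 15) = 115936279296875/2251799813685248 ≈ 5.15%


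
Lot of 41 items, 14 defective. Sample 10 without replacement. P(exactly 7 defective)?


Hypergeometric: C(14,7)×C(27,3)/C(41,10)
= 3432×2925/1121099408 = 8775/979982

P(X=7) = 8775/979982 ≈ 0.90%


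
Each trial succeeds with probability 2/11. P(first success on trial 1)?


Geometric: P(X=1) = (1-p)^(k-1)×p = (9/11)^0×2/11 = 2/11

P(X=1) = 2/11 ≈ 18.18%


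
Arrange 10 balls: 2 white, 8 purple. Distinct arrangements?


10!/(2!×8!) = 45

45


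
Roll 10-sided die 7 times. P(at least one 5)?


P(no 5)^7 = (9/10)^7 = 4782969/10000000
P(≥1) = 1 - 4782969/10000000 = 5217031/10000000

P = 5217031/10000000 ≈ 52.17%


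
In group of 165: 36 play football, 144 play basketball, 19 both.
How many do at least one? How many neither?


|A∪B| = 36+144-19 = 161
Neither = 165-161 = 4

At least one: 161; Neither: 4


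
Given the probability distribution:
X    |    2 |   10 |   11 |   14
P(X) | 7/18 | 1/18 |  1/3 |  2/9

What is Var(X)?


E[X] = 73/9
E[X²] = 91
Var(X) = E[X²] - (E[X])² = 91 - 5329/81 = 2042/81

Var(X) = 2042/81 ≈ 25.2099


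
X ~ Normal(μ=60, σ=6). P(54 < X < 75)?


z₁=(54-60)/6=-1.0, z₂=(75-60)/6=2.5
P = Φ(2.5) - Φ(-1.0) = 0.993790 - 0.158655 = 0.835135 ≈ 0.8351

P(54 < X < 75) ≈ 0.8351


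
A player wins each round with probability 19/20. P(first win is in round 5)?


Geometric: P(X=5) = (1-p)^(k-1)×p = (1/20)^4×19/20 = 19/3200000

P(X=5) = 19/3200000 ≈ 0.00%


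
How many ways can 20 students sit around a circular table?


Circular arrangements of 20 distinct objects: fix one position to break rotational symmetry.
(n-1)! = 19! = 121645100408832000

121645100408832000


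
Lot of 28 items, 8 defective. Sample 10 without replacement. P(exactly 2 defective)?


Hypergeometric: C(8,2)×C(20,8)/C(28,10)
= 28×125970/13123110 = 68/253

P(X=2) = 68/253 ≈ 26.88%


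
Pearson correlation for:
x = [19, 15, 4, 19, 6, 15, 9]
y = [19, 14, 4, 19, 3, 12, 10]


n=7, Σx=87, Σy=81, Σxy=1236, Σx²=1305, Σy²=1187
r = (7×1236 - 87×81)/√((7×1305 - 87²)(7×1187 - 81²))
= 1605/√(1566×1748) = 1605/√2737368 ≈ 1605/1654.4993 ≈ 0.9701

r ≈ 0.9701


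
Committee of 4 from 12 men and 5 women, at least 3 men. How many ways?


Count by #men:
  3M,1W: C(12,3)×C(5,1)=1100
  4M,0W: C(12,4)×C(5,0)=495
Total = 1595

1595


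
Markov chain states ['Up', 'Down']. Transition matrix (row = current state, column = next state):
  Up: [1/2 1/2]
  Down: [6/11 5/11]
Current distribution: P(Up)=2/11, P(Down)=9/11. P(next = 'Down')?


P(next=Down) = Σᵢ P(now=i)×P(i→Down)
= 2/11×1/2 + 9/11×5/11
= 1/11 + 45/121 = 56/121

P = 56/121 ≈ 0.4628


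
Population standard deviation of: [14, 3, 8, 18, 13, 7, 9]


Mean = 72/7
  (14-72/7)²=676/49
  (3-72/7)²=2601/49
  (8-72/7)²=256/49
  (18-72/7)²=2916/49
  (13-72/7)²=361/49
  (7-72/7)²=529/49
  (9-72/7)²=81/49
Σ(x-μ)² = 1060/7
σ² = (1060/7)/7 = 1060/49

σ = √(1060/49) ≈ 4.6511
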